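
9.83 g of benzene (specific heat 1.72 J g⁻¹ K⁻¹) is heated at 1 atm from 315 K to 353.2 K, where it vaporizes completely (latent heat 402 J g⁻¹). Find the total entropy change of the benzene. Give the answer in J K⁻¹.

ΔS = 13.1 J/K

Warming step: ΔS₁ = m c ln(T_tr/T_i) = 9.83 × 1.72 × ln(353.2/315) = 1.935 J/K.
Phase change: ΔS₂ = +mL/T_tr = 9.83 × 402 / 353.2 = 11.19 J/K.
ΔS_total = (1.935) + (11.19) = 13.1 J/K.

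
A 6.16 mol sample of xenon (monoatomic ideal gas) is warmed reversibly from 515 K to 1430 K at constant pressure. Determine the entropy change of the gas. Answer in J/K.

At constant pressure, ΔS = nC_p ln(T₂/T₁) with C_p = 5R/2 = 20.79 J mol⁻¹ K⁻¹.
ΔS = 6.16 × 20.79 × ln(1430/515) = 131 J/K.

ΔS = 131 J/K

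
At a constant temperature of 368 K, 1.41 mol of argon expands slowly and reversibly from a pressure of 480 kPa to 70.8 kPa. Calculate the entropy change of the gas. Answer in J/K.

For an isothermal ideal gas ΔS_gas = nR ln(P₁/P₂) = 1.41 × 8.314 × ln(480/70.8) = 22.4 J/K.

ΔS_gas = 22.4 J/K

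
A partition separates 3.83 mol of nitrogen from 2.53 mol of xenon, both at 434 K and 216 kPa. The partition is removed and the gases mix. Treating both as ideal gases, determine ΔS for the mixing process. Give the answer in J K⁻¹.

ΔS_mix = 35.5 J/K

Mole fractions: x_A = 3.83/6.36 = 0.602, x_B = 0.398.
ΔS_mix = −R(n_A ln x_A + n_B ln x_B) = −8.314 × (3.83 ln 0.602 + 2.53 ln 0.398) = 35.5 J/K.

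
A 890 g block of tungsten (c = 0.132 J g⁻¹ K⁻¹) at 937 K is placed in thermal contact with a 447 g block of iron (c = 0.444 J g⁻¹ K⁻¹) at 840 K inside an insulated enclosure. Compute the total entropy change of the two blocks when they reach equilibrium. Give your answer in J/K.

Energy balance: T_f = (m₁c₁T₁ + m₂c₂T₂)/(m₁c₁ + m₂c₂) = 876.07 K.
ΔS₁ = m₁c₁ ln(T_f/T₁) = 117.48 × ln(876.07/937) = -7.899 J/K.
ΔS₂ = m₂c₂ ln(T_f/T₂) = 198.468 × ln(876.07/840) = 8.344 J/K.
ΔS_total = -7.899 + 8.344 = 0.445 J/K.

ΔS_total = 0.445 J/K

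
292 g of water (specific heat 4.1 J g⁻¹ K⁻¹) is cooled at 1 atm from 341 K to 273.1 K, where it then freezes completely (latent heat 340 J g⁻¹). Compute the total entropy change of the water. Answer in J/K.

ΔS = -629 J/K

Cooling step: ΔS₁ = m c ln(T_tr/T_i) = 292 × 4.1 × ln(273.1/341) = -265.8 J/K.
Phase change: ΔS₂ = −mL/T_tr = −292 × 340 / 273.1 = -363.5 J/K.
ΔS_total = (-265.8) + (-363.5) = -629 J/K.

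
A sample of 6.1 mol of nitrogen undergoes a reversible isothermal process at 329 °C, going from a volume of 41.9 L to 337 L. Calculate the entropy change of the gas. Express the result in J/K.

For an isothermal ideal gas ΔS_gas = nR ln(V₂/V₁) = 6.1 × 8.314 × ln(337/41.9) = 106 J/K.

ΔS_gas = 106 J/K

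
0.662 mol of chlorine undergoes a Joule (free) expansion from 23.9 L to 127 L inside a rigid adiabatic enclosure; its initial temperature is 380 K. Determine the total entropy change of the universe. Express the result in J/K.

ΔS_universe = 9.19 J/K

No heat is exchanged and no work is done, so the ideal-gas temperature stays constant.
Entropy is a state function; using a reversible isothermal path, ΔS_gas = nR ln(V₂/V₁) = 0.662 × 8.314 × ln(127/23.9) = 9.19 J/K.
The insulated surroundings exchange no heat, so ΔS_surr = 0 and ΔS_universe = ΔS_gas.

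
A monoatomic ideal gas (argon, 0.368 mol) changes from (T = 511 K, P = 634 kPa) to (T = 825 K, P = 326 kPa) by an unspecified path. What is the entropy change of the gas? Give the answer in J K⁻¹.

ΔS = 5.7 J/K

ΔS = nC_p ln(T₂/T₁) − nR ln(P₂/P₁), with C_p = 5R/2 = 20.79 J mol⁻¹ K⁻¹ for a monoatomic ideal gas.
ΔS = 0.368 × [20.79 × ln(825/511) − 8.314 × ln(326/634)] = 5.7 J/K.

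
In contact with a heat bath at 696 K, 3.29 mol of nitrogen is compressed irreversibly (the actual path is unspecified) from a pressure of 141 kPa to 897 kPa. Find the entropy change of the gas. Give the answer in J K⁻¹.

Entropy is a state function, so ΔS_gas depends only on the end states.
For an isothermal ideal gas ΔS_gas = nR ln(P₁/P₂) = 3.29 × 8.314 × ln(141/897) = -50.6 J/K.

ΔS_gas = -50.6 J/K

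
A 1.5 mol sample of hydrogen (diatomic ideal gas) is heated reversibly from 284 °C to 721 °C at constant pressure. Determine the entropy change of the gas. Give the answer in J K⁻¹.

ΔS = 25.3 J/K

In kelvin: T₁ = 557.15 K, T₂ = 994.15 K. At constant pressure, ΔS = nC_p ln(T₂/T₁) with C_p = 7R/2 = 29.1 J mol⁻¹ K⁻¹.
ΔS = 1.5 × 29.1 × ln(994.15/557.15) = 25.3 J/K.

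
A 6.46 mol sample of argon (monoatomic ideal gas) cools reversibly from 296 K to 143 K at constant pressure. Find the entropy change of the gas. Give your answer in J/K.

At constant pressure, ΔS = nC_p ln(T₂/T₁) with C_p = 5R/2 = 20.79 J mol⁻¹ K⁻¹.
ΔS = 6.46 × 20.79 × ln(143/296) = -97.7 J/K.

ΔS = -97.7 J/K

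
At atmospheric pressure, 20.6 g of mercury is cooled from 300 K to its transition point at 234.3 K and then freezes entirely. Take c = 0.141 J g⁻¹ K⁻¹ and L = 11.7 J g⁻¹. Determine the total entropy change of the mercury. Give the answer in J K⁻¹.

ΔS = -1.75 J/K

Cooling step: ΔS₁ = m c ln(T_tr/T_i) = 20.6 × 0.141 × ln(234.3/300) = -0.718 J/K.
Phase change: ΔS₂ = −mL/T_tr = −20.6 × 11.7 / 234.3 = -1.029 J/K.
ΔS_total = (-0.718) + (-1.029) = -1.75 J/K.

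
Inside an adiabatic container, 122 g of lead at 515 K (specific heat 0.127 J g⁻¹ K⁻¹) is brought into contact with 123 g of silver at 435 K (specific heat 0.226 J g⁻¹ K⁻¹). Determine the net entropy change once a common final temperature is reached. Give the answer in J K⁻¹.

ΔS_total = 0.144 J/K

Energy balance: T_f = (m₁c₁T₁ + m₂c₂T₂)/(m₁c₁ + m₂c₂) = 463.63 K.
ΔS₁ = m₁c₁ ln(T_f/T₁) = 15.494 × ln(463.63/515) = -1.628 J/K.
ΔS₂ = m₂c₂ ln(T_f/T₂) = 27.798 × ln(463.63/435) = 1.772 J/K.
ΔS_total = -1.628 + 1.772 = 0.144 J/K.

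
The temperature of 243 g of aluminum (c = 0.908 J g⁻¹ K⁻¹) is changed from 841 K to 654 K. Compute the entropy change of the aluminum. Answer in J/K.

ΔS = ∫dQ_rev/T = m c ln(T₂/T₁) = 243 × 0.908 × ln(654/841) = -55.5 J/K.

ΔS = -55.5 J/K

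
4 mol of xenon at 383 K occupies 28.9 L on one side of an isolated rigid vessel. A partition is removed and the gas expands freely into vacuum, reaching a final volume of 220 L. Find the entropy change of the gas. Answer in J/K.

ΔS_gas = 67.5 J/K

For an ideal gas in free expansion Q = 0 and W = 0, so T is unchanged.
Entropy is a state function; using a reversible isothermal path, ΔS_gas = nR ln(V₂/V₁) = 4 × 8.314 × ln(220/28.9) = 67.5 J/K.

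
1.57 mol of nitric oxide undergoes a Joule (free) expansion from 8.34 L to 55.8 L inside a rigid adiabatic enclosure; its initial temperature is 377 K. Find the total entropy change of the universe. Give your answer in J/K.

ΔS_universe = 24.8 J/K

No heat is exchanged and no work is done, so the ideal-gas temperature stays constant.
Entropy is a state function; using a reversible isothermal path, ΔS_gas = nR ln(V₂/V₁) = 1.57 × 8.314 × ln(55.8/8.34) = 24.8 J/K.
The insulated surroundings exchange no heat, so ΔS_surr = 0 and ΔS_universe = ΔS_gas.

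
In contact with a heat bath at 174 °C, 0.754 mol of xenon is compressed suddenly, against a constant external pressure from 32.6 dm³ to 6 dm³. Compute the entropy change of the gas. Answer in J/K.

ΔS_gas = -10.6 J/K

Entropy is a state function, so ΔS_gas depends only on the end states.
For an isothermal ideal gas ΔS_gas = nR ln(V₂/V₁) = 0.754 × 8.314 × ln(6/32.6) = -10.6 J/K.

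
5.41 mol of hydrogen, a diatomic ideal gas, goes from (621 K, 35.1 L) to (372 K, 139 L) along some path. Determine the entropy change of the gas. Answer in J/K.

Entropy is a state function: ΔS = nC_V ln(T₂/T₁) + nR ln(V₂/V₁), with C_V = 5R/2 = 20.79 J mol⁻¹ K⁻¹ for a diatomic ideal gas.
ΔS = 5.41 × [20.79 × ln(372/621) + 8.314 × ln(139/35.1)] = 4.28 J/K.

ΔS = 4.28 J/K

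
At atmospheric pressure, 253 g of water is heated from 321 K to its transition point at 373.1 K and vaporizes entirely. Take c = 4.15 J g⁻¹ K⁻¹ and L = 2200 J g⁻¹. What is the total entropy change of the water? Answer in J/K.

ΔS = 1650 J/K

Warming step: ΔS₁ = m c ln(T_tr/T_i) = 253 × 4.15 × ln(373.1/321) = 157.9 J/K.
Phase change: ΔS₂ = +mL/T_tr = 253 × 2200 / 373.1 = 1492 J/K.
ΔS_total = (157.9) + (1492) = 1650 J/K.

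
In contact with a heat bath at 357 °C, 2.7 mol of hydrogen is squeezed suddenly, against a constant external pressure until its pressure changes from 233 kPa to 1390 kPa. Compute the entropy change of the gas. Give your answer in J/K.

Entropy is a state function, so ΔS_gas depends only on the end states.
For an isothermal ideal gas ΔS_gas = nR ln(P₁/P₂) = 2.7 × 8.314 × ln(233/1390) = -40.1 J/K.

ΔS_gas = -40.1 J/K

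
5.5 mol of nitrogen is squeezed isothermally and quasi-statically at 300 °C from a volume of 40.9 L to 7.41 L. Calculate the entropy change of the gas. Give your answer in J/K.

ΔS_gas = -78.1 J/K

For an isothermal ideal gas ΔS_gas = nR ln(V₂/V₁) = 5.5 × 8.314 × ln(7.41/40.9) = -78.1 J/K.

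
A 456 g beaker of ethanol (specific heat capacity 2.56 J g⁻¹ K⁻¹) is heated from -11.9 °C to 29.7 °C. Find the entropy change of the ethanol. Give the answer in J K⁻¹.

In kelvin: T₁ = 261.25 K, T₂ = 302.85 K. ΔS = ∫dQ_rev/T = m c ln(T₂/T₁) = 456 × 2.56 × ln(302.85/261.25) = 172 J/K.

ΔS = 172 J/K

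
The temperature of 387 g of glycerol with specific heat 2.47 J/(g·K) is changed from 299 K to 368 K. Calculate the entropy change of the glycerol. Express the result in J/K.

ΔS = 198 J/K

ΔS = ∫dQ_rev/T = m c ln(T₂/T₁) = 387 × 2.47 × ln(368/299) = 198 J/K.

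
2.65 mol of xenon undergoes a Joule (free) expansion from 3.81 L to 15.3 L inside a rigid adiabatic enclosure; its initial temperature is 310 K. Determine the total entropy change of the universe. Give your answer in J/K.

ΔS_universe = 30.6 J/K

No heat is exchanged and no work is done, so the ideal-gas temperature stays constant.
Entropy is a state function; using a reversible isothermal path, ΔS_gas = nR ln(V₂/V₁) = 2.65 × 8.314 × ln(15.3/3.81) = 30.6 J/K.
The insulated surroundings exchange no heat, so ΔS_surr = 0 and ΔS_universe = ΔS_gas.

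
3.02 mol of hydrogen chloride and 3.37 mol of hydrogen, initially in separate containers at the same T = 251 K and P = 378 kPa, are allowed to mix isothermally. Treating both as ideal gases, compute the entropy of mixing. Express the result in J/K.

ΔS_mix = 36.7 J/K

Mole fractions: x_A = 3.02/6.39 = 0.473, x_B = 0.527.
ΔS_mix = −R(n_A ln x_A + n_B ln x_B) = −8.314 × (3.02 ln 0.473 + 3.37 ln 0.527) = 36.7 J/K.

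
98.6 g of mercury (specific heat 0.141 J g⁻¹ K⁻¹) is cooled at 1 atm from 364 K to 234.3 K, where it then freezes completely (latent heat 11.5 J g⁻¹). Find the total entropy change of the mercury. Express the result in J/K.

ΔS = -11 J/K

Cooling step: ΔS₁ = m c ln(T_tr/T_i) = 98.6 × 0.141 × ln(234.3/364) = -6.125 J/K.
Phase change: ΔS₂ = −mL/T_tr = −98.6 × 11.5 / 234.3 = -4.84 J/K.
ΔS_total = (-6.125) + (-4.84) = -11 J/K.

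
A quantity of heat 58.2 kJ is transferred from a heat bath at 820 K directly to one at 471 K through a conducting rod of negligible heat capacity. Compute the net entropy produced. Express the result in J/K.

ΔS_hot = −Q/T_H = −58200/820 = -70.98 J/K and ΔS_cold = +Q/T_C = 58200/471 = 123.6 J/K.
ΔS_total = -70.98 + 123.6 = 52.6 J/K, positive as the second law requires.

ΔS_total = 52.6 J/K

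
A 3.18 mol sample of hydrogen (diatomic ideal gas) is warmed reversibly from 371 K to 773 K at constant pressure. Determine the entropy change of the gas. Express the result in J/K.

At constant pressure, ΔS = nC_p ln(T₂/T₁) with C_p = 7R/2 = 29.1 J mol⁻¹ K⁻¹.
ΔS = 3.18 × 29.1 × ln(773/371) = 67.9 J/K.

ΔS = 67.9 J/K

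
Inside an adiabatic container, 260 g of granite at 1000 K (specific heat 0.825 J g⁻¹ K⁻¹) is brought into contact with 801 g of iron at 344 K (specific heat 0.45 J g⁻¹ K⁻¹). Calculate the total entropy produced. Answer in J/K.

Energy balance: T_f = (m₁c₁T₁ + m₂c₂T₂)/(m₁c₁ + m₂c₂) = 588.74 K.
ΔS₁ = m₁c₁ ln(T_f/T₁) = 214.5 × ln(588.74/1000) = -113.64 J/K.
ΔS₂ = m₂c₂ ln(T_f/T₂) = 360.45 × ln(588.74/344) = 193.68 J/K.
ΔS_total = -113.64 + 193.68 = 80 J/K.

ΔS_total = 80 J/K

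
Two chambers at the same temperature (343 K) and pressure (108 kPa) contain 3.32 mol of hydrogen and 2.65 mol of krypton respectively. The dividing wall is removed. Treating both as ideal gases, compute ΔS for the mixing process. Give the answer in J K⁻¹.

ΔS_mix = 34.1 J/K

Mole fractions: x_A = 3.32/5.97 = 0.556, x_B = 0.444.
ΔS_mix = −R(n_A ln x_A + n_B ln x_B) = −8.314 × (3.32 ln 0.556 + 2.65 ln 0.444) = 34.1 J/K.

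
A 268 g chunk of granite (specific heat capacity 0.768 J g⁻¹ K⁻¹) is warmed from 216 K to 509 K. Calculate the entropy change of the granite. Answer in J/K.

ΔS = ∫dQ_rev/T = m c ln(T₂/T₁) = 268 × 0.768 × ln(509/216) = 176 J/K.

ΔS = 176 J/K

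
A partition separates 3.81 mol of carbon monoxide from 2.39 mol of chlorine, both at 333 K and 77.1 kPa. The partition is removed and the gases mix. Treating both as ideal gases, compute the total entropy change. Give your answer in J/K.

Mole fractions: x_A = 3.81/6.2 = 0.615, x_B = 0.385.
ΔS_mix = −R(n_A ln x_A + n_B ln x_B) = −8.314 × (3.81 ln 0.615 + 2.39 ln 0.385) = 34.4 J/K.

ΔS_mix = 34.4 J/K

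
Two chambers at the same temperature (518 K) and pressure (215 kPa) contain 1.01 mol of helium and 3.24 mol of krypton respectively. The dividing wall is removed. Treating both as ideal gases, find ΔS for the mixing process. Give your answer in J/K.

ΔS_mix = 19.4 J/K

Mole fractions: x_A = 1.01/4.25 = 0.238, x_B = 0.762.
ΔS_mix = −R(n_A ln x_A + n_B ln x_B) = −8.314 × (1.01 ln 0.238 + 3.24 ln 0.762) = 19.4 J/K.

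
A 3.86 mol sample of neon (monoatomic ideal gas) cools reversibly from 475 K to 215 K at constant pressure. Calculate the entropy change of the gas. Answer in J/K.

At constant pressure, ΔS = nC_p ln(T₂/T₁) with C_p = 5R/2 = 20.79 J mol⁻¹ K⁻¹.
ΔS = 3.86 × 20.79 × ln(215/475) = -63.6 J/K.

ΔS = -63.6 J/K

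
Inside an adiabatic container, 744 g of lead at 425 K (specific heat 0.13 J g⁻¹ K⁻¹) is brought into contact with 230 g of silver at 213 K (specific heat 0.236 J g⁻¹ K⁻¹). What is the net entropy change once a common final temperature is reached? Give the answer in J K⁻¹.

ΔS_total = 7.66 J/K

Energy balance: T_f = (m₁c₁T₁ + m₂c₂T₂)/(m₁c₁ + m₂c₂) = 348.79 K.
ΔS₁ = m₁c₁ ln(T_f/T₁) = 96.72 × ln(348.79/425) = -19.11 J/K.
ΔS₂ = m₂c₂ ln(T_f/T₂) = 54.28 × ln(348.79/213) = 26.77 J/K.
ΔS_total = -19.11 + 26.77 = 7.66 J/K.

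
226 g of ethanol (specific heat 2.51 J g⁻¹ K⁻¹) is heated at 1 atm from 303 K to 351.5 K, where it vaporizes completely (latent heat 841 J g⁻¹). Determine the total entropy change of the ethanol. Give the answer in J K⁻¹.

Warming step: ΔS₁ = m c ln(T_tr/T_i) = 226 × 2.51 × ln(351.5/303) = 84.23 J/K.
Phase change: ΔS₂ = +mL/T_tr = 226 × 841 / 351.5 = 540.7 J/K.
ΔS_total = (84.23) + (540.7) = 625 J/K.

ΔS = 625 J/K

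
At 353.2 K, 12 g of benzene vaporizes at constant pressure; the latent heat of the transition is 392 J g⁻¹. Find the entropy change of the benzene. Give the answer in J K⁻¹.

ΔS = 13.3 J/K

Heat absorbed by the substance: Q = mL = 12 × 392 = 4704 J.
At constant T, ΔS = Q_rev/T = 4704 / 353.2 = 13.3 J/K.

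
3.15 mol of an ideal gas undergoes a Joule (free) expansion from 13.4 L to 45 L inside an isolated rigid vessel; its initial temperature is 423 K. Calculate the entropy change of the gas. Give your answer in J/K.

ΔS_gas = 31.7 J/K

For an ideal gas in free expansion Q = 0 and W = 0, so T is unchanged.
Entropy is a state function; using a reversible isothermal path, ΔS_gas = nR ln(V₂/V₁) = 3.15 × 8.314 × ln(45/13.4) = 31.7 J/K.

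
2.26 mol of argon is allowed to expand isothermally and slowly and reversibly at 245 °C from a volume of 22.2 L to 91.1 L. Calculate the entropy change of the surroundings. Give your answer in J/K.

For an isothermal ideal gas ΔS_gas = nR ln(V₂/V₁) = 2.26 × 8.314 × ln(91.1/22.2) = 26.5 J/K.
The process is reversible, so ΔS_surr = −ΔS_gas = -26.5 J/K and ΔS_universe = 0.

ΔS_surr = -26.5 J/K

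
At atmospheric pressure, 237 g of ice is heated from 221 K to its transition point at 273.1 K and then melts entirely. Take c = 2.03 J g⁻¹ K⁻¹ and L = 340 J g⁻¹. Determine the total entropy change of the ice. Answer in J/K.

Warming step: ΔS₁ = m c ln(T_tr/T_i) = 237 × 2.03 × ln(273.1/221) = 101.8 J/K.
Phase change: ΔS₂ = +mL/T_tr = 237 × 340 / 273.1 = 295.1 J/K.
ΔS_total = (101.8) + (295.1) = 397 J/K.

ΔS = 397 J/K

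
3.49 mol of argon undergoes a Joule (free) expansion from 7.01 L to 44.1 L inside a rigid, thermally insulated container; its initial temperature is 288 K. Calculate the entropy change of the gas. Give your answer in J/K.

ΔS_gas = 53.4 J/K

For an ideal gas in free expansion Q = 0 and W = 0, so T is unchanged.
Entropy is a state function; using a reversible isothermal path, ΔS_gas = nR ln(V₂/V₁) = 3.49 × 8.314 × ln(44.1/7.01) = 53.4 J/K.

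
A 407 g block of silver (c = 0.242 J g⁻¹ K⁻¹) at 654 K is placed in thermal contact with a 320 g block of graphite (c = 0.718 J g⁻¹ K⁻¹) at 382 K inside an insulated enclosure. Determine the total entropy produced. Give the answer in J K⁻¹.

ΔS_total = 10.6 J/K

Energy balance: T_f = (m₁c₁T₁ + m₂c₂T₂)/(m₁c₁ + m₂c₂) = 463.61 K.
ΔS₁ = m₁c₁ ln(T_f/T₁) = 98.494 × ln(463.61/654) = -33.89 J/K.
ΔS₂ = m₂c₂ ln(T_f/T₂) = 229.76 × ln(463.61/382) = 44.49 J/K.
ΔS_total = -33.89 + 44.49 = 10.6 J/K.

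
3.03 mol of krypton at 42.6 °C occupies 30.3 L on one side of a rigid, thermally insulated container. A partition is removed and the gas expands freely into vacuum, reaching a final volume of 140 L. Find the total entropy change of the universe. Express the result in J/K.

ΔS_universe = 38.6 J/K

For an ideal gas in free expansion Q = 0 and W = 0, so T is unchanged.
Entropy is a state function; using a reversible isothermal path, ΔS_gas = nR ln(V₂/V₁) = 3.03 × 8.314 × ln(140/30.3) = 38.6 J/K.
The insulated surroundings exchange no heat, so ΔS_surr = 0 and ΔS_universe = ΔS_gas.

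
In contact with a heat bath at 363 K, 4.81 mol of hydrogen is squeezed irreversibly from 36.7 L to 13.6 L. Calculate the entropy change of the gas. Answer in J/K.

Entropy is a state function, so ΔS_gas depends only on the end states.
For an isothermal ideal gas ΔS_gas = nR ln(V₂/V₁) = 4.81 × 8.314 × ln(13.6/36.7) = -39.7 J/K.

ΔS_gas = -39.7 J/K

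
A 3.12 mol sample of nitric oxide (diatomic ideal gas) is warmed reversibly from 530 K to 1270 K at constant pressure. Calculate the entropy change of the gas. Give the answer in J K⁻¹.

ΔS = 79.3 J/K

At constant pressure, ΔS = nC_p ln(T₂/T₁) with C_p = 7R/2 = 29.1 J mol⁻¹ K⁻¹.
ΔS = 3.12 × 29.1 × ln(1270/530) = 79.3 J/K.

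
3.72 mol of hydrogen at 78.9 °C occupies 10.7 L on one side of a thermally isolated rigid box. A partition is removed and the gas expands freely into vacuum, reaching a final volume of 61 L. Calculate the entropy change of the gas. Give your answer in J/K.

ΔS_gas = 53.8 J/K

No heat is exchanged and no work is done, so the ideal-gas temperature stays constant.
Entropy is a state function; using a reversible isothermal path, ΔS_gas = nR ln(V₂/V₁) = 3.72 × 8.314 × ln(61/10.7) = 53.8 J/K.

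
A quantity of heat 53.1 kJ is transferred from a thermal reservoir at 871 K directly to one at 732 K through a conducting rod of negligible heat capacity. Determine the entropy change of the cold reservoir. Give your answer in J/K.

The cold reservoir gains heat Q, so ΔS_cold = +Q/T_C = 53100/732 = 72.5 J/K.

ΔS_cold = 72.5 J/K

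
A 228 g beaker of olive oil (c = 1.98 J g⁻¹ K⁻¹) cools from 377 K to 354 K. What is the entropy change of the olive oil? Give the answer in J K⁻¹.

ΔS = ∫dQ_rev/T = m c ln(T₂/T₁) = 228 × 1.98 × ln(354/377) = -28.4 J/K.

ΔS = -28.4 J/K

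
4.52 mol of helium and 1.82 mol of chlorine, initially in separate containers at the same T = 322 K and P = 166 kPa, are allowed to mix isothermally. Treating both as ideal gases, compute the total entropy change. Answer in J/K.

ΔS_mix = 31.6 J/K

Mole fractions: x_A = 4.52/6.34 = 0.713, x_B = 0.287.
ΔS_mix = −R(n_A ln x_A + n_B ln x_B) = −8.314 × (4.52 ln 0.713 + 1.82 ln 0.287) = 31.6 J/K.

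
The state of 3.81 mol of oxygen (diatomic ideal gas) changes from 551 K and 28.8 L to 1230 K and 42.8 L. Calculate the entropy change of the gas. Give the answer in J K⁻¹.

ΔS = 76.1 J/K

Entropy is a state function: ΔS = nC_V ln(T₂/T₁) + nR ln(V₂/V₁), with C_V = 5R/2 = 20.79 J mol⁻¹ K⁻¹ for a diatomic ideal gas.
ΔS = 3.81 × [20.79 × ln(1230/551) + 8.314 × ln(42.8/28.8)] = 76.1 J/K.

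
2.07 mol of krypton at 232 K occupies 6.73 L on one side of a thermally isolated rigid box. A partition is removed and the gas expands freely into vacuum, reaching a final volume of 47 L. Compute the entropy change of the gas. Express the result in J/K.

No heat is exchanged and no work is done, so the ideal-gas temperature stays constant.
Entropy is a state function; using a reversible isothermal path, ΔS_gas = nR ln(V₂/V₁) = 2.07 × 8.314 × ln(47/6.73) = 33.4 J/K.

ΔS_gas = 33.4 J/K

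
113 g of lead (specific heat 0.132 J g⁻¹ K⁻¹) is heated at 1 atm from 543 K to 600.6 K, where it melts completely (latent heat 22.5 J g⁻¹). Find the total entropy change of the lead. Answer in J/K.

ΔS = 5.74 J/K

Warming step: ΔS₁ = m c ln(T_tr/T_i) = 113 × 0.132 × ln(600.6/543) = 1.504 J/K.
Phase change: ΔS₂ = +mL/T_tr = 113 × 22.5 / 600.6 = 4.233 J/K.
ΔS_total = (1.504) + (4.233) = 5.74 J/K.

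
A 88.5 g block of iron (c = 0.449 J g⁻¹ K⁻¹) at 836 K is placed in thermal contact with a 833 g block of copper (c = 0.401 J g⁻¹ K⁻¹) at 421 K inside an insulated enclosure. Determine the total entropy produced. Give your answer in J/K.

ΔS_total = 9.99 J/K

Energy balance: T_f = (m₁c₁T₁ + m₂c₂T₂)/(m₁c₁ + m₂c₂) = 465.12 K.
ΔS₁ = m₁c₁ ln(T_f/T₁) = 39.7365 × ln(465.12/836) = -23.3 J/K.
ΔS₂ = m₂c₂ ln(T_f/T₂) = 334.033 × ln(465.12/421) = 33.29 J/K.
ΔS_total = -23.3 + 33.29 = 9.99 J/K.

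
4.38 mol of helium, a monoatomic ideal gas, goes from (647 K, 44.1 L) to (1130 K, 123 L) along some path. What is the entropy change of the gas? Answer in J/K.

Entropy is a state function: ΔS = nC_V ln(T₂/T₁) + nR ln(V₂/V₁), with C_V = 3R/2 = 12.47 J mol⁻¹ K⁻¹ for a monoatomic ideal gas.
ΔS = 4.38 × [12.47 × ln(1130/647) + 8.314 × ln(123/44.1)] = 67.8 J/K.

ΔS = 67.8 J/K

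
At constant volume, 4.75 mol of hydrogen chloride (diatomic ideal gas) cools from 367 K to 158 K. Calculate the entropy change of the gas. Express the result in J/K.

ΔS = -83.2 J/K

At constant volume, ΔS = nC_V ln(T₂/T₁) with C_V = 5R/2 = 20.79 J mol⁻¹ K⁻¹.
ΔS = 4.75 × 20.79 × ln(158/367) = -83.2 J/K.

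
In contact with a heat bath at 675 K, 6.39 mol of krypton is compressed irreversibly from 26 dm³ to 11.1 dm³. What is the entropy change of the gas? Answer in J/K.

Entropy is a state function, so ΔS_gas depends only on the end states.
For an isothermal ideal gas ΔS_gas = nR ln(V₂/V₁) = 6.39 × 8.314 × ln(11.1/26) = -45.2 J/K.

ΔS_gas = -45.2 J/K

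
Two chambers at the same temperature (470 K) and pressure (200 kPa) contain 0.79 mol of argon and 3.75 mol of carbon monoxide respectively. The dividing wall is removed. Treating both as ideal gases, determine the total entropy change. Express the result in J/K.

Mole fractions: x_A = 0.79/4.54 = 0.174, x_B = 0.826.
ΔS_mix = −R(n_A ln x_A + n_B ln x_B) = −8.314 × (0.79 ln 0.174 + 3.75 ln 0.826) = 17.4 J/K.

ΔS_mix = 17.4 J/K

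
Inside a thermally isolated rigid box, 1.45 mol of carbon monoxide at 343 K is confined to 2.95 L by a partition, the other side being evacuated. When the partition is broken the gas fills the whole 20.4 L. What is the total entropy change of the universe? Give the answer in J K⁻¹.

ΔS_universe = 23.3 J/K

No heat is exchanged and no work is done, so the ideal-gas temperature stays constant.
Entropy is a state function; using a reversible isothermal path, ΔS_gas = nR ln(V₂/V₁) = 1.45 × 8.314 × ln(20.4/2.95) = 23.3 J/K.
The insulated surroundings exchange no heat, so ΔS_surr = 0 and ΔS_universe = ΔS_gas.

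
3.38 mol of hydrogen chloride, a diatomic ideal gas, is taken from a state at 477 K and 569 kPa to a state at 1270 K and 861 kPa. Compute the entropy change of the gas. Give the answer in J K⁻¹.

ΔS = 84.7 J/K

ΔS = nC_p ln(T₂/T₁) − nR ln(P₂/P₁), with C_p = 7R/2 = 29.1 J mol⁻¹ K⁻¹ for a diatomic ideal gas.
ΔS = 3.38 × [29.1 × ln(1270/477) − 8.314 × ln(861/569)] = 84.7 J/K.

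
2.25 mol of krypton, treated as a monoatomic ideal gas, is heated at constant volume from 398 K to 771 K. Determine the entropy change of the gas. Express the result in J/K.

ΔS = 18.6 J/K

At constant volume, ΔS = nC_V ln(T₂/T₁) with C_V = 3R/2 = 12.47 J mol⁻¹ K⁻¹.
ΔS = 2.25 × 12.47 × ln(771/398) = 18.6 J/K.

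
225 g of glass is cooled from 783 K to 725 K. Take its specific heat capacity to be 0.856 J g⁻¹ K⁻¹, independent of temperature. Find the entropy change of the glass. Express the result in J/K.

ΔS = ∫dQ_rev/T = m c ln(T₂/T₁) = 225 × 0.856 × ln(725/783) = -14.8 J/K.

ΔS = -14.8 J/K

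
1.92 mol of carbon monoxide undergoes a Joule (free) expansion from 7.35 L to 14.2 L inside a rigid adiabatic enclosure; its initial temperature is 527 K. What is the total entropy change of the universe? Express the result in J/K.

No heat is exchanged and no work is done, so the ideal-gas temperature stays constant.
Entropy is a state function; using a reversible isothermal path, ΔS_gas = nR ln(V₂/V₁) = 1.92 × 8.314 × ln(14.2/7.35) = 10.5 J/K.
The insulated surroundings exchange no heat, so ΔS_surr = 0 and ΔS_universe = ΔS_gas.

ΔS_universe = 10.5 J/K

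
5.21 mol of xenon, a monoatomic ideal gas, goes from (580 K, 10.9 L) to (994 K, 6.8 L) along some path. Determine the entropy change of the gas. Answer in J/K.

Entropy is a state function: ΔS = nC_V ln(T₂/T₁) + nR ln(V₂/V₁), with C_V = 3R/2 = 12.47 J mol⁻¹ K⁻¹ for a monoatomic ideal gas.
ΔS = 5.21 × [12.47 × ln(994/580) + 8.314 × ln(6.8/10.9)] = 14.6 J/K.

ΔS = 14.6 J/K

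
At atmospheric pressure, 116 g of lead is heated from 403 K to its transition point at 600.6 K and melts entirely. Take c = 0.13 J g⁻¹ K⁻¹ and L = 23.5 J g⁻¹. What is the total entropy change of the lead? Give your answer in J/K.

ΔS = 10.6 J/K

Warming step: ΔS₁ = m c ln(T_tr/T_i) = 116 × 0.13 × ln(600.6/403) = 6.017 J/K.
Phase change: ΔS₂ = +mL/T_tr = 116 × 23.5 / 600.6 = 4.539 J/K.
ΔS_total = (6.017) + (4.539) = 10.6 J/K.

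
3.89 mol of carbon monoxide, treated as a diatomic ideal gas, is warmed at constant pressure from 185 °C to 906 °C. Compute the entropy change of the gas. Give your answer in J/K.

In kelvin: T₁ = 458.15 K, T₂ = 1179.15 K. At constant pressure, ΔS = nC_p ln(T₂/T₁) with C_p = 7R/2 = 29.1 J mol⁻¹ K⁻¹.
ΔS = 3.89 × 29.1 × ln(1179.15/458.15) = 107 J/K.

ΔS = 107 J/K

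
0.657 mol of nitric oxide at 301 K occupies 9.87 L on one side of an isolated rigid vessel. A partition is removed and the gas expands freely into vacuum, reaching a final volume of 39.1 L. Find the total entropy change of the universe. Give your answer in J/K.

For an ideal gas in free expansion Q = 0 and W = 0, so T is unchanged.
Entropy is a state function; using a reversible isothermal path, ΔS_gas = nR ln(V₂/V₁) = 0.657 × 8.314 × ln(39.1/9.87) = 7.52 J/K.
The insulated surroundings exchange no heat, so ΔS_surr = 0 and ΔS_universe = ΔS_gas.

ΔS_universe = 7.52 J/K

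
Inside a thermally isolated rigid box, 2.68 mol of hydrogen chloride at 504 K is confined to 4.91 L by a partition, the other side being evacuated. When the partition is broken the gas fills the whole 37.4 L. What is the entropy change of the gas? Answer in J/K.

No heat is exchanged and no work is done, so the ideal-gas temperature stays constant.
Entropy is a state function; using a reversible isothermal path, ΔS_gas = nR ln(V₂/V₁) = 2.68 × 8.314 × ln(37.4/4.91) = 45.2 J/K.

ΔS_gas = 45.2 J/K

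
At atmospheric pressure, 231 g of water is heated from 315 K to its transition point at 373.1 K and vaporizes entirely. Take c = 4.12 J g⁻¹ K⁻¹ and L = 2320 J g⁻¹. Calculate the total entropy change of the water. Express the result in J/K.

ΔS = 1600 J/K

Warming step: ΔS₁ = m c ln(T_tr/T_i) = 231 × 4.12 × ln(373.1/315) = 161.1 J/K.
Phase change: ΔS₂ = +mL/T_tr = 231 × 2320 / 373.1 = 1436 J/K.
ΔS_total = (161.1) + (1436) = 1600 J/K.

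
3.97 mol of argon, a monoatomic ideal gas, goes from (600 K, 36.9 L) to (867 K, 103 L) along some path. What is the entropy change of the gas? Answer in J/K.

ΔS = 52.1 J/K

Entropy is a state function: ΔS = nC_V ln(T₂/T₁) + nR ln(V₂/V₁), with C_V = 3R/2 = 12.47 J mol⁻¹ K⁻¹ for a monoatomic ideal gas.
ΔS = 3.97 × [12.47 × ln(867/600) + 8.314 × ln(103/36.9)] = 52.1 J/K.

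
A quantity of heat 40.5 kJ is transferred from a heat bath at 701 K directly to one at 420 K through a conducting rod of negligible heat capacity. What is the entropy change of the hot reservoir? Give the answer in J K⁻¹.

ΔS_hot = -57.8 J/K

The hot reservoir loses heat Q, so ΔS_hot = −Q/T_H = −40500/701 = -57.8 J/K.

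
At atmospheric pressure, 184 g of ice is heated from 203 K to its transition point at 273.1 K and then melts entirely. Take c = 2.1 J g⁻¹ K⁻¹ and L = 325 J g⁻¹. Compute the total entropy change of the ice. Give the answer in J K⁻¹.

Warming step: ΔS₁ = m c ln(T_tr/T_i) = 184 × 2.1 × ln(273.1/203) = 114.6 J/K.
Phase change: ΔS₂ = +mL/T_tr = 184 × 325 / 273.1 = 219 J/K.
ΔS_total = (114.6) + (219) = 334 J/K.

ΔS = 334 J/K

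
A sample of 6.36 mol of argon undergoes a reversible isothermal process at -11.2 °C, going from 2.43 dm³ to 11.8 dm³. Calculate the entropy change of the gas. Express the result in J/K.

ΔS_gas = 83.6 J/K

For an isothermal ideal gas ΔS_gas = nR ln(V₂/V₁) = 6.36 × 8.314 × ln(11.8/2.43) = 83.6 J/K.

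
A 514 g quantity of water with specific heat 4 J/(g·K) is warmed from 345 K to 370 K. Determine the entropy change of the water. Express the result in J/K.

ΔS = ∫dQ_rev/T = m c ln(T₂/T₁) = 514 × 4 × ln(370/345) = 144 J/K.

ΔS = 144 J/K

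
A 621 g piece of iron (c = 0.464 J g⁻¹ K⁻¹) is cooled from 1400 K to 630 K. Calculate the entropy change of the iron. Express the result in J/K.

ΔS = -230 J/K

ΔS = ∫dQ_rev/T = m c ln(T₂/T₁) = 621 × 0.464 × ln(630/1400) = -230 J/K.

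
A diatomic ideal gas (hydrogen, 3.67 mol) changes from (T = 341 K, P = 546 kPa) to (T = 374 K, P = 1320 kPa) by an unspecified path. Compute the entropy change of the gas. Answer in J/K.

ΔS = nC_p ln(T₂/T₁) − nR ln(P₂/P₁), with C_p = 7R/2 = 29.1 J mol⁻¹ K⁻¹ for a diatomic ideal gas.
ΔS = 3.67 × [29.1 × ln(374/341) − 8.314 × ln(1320/546)] = -17.1 J/K.

ΔS = -17.1 J/K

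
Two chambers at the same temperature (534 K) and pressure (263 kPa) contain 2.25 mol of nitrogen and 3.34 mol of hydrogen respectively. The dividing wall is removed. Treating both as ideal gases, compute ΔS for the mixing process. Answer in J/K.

Mole fractions: x_A = 2.25/5.59 = 0.403, x_B = 0.597.
ΔS_mix = −R(n_A ln x_A + n_B ln x_B) = −8.314 × (2.25 ln 0.403 + 3.34 ln 0.597) = 31.3 J/K.

ΔS_mix = 31.3 J/K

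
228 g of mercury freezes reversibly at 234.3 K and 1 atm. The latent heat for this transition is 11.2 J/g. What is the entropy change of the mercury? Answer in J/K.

ΔS = -10.9 J/K

Heat released by the substance: Q = −mL = −228 × 11.2 = −2553.6 J.
At constant T, ΔS = Q_rev/T = −2553.6 / 234.3 = -10.9 J/K.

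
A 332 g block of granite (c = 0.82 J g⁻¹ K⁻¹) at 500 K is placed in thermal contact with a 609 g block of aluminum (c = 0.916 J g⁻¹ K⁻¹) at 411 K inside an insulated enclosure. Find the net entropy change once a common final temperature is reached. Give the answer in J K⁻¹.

Energy balance: T_f = (m₁c₁T₁ + m₂c₂T₂)/(m₁c₁ + m₂c₂) = 440.19 K.
ΔS₁ = m₁c₁ ln(T_f/T₁) = 272.24 × ln(440.19/500) = -34.68 J/K.
ΔS₂ = m₂c₂ ln(T_f/T₂) = 557.844 × ln(440.19/411) = 38.27 J/K.
ΔS_total = -34.68 + 38.27 = 3.59 J/K.

ΔS_total = 3.59 J/K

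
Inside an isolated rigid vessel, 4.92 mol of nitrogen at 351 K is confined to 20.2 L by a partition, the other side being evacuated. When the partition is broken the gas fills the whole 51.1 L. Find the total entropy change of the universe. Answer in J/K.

ΔS_universe = 38 J/K

For an ideal gas in free expansion Q = 0 and W = 0, so T is unchanged.
Entropy is a state function; using a reversible isothermal path, ΔS_gas = nR ln(V₂/V₁) = 4.92 × 8.314 × ln(51.1/20.2) = 38 J/K.
The insulated surroundings exchange no heat, so ΔS_surr = 0 and ΔS_universe = ΔS_gas.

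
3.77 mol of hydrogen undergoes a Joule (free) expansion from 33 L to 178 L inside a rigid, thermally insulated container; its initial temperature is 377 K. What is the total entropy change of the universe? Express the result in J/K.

For an ideal gas in free expansion Q = 0 and W = 0, so T is unchanged.
Entropy is a state function; using a reversible isothermal path, ΔS_gas = nR ln(V₂/V₁) = 3.77 × 8.314 × ln(178/33) = 52.8 J/K.
The insulated surroundings exchange no heat, so ΔS_surr = 0 and ΔS_universe = ΔS_gas.

ΔS_universe = 52.8 J/K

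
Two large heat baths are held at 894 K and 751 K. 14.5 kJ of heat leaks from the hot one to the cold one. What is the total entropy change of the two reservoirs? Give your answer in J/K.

ΔS_hot = −Q/T_H = −14500/894 = -16.22 J/K and ΔS_cold = +Q/T_C = 14500/751 = 19.31 J/K.
ΔS_total = -16.22 + 19.31 = 3.09 J/K, positive as the second law requires.

ΔS_total = 3.09 J/K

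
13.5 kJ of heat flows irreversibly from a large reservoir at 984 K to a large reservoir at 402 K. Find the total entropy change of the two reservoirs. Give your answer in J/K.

ΔS_total = 19.9 J/K

ΔS_hot = −Q/T_H = −13500/984 = -13.72 J/K and ΔS_cold = +Q/T_C = 13500/402 = 33.58 J/K.
ΔS_total = -13.72 + 33.58 = 19.9 J/K, positive as the second law requires.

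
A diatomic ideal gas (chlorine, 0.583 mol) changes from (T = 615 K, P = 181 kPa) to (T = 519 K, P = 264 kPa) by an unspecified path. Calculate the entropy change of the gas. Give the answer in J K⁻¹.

ΔS = nC_p ln(T₂/T₁) − nR ln(P₂/P₁), with C_p = 7R/2 = 29.1 J mol⁻¹ K⁻¹ for a diatomic ideal gas.
ΔS = 0.583 × [29.1 × ln(519/615) − 8.314 × ln(264/181)] = -4.71 J/K.

ΔS = -4.71 J/K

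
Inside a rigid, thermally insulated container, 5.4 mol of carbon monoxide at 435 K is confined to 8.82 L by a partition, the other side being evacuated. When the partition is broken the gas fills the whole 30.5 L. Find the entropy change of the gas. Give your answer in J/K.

No heat is exchanged and no work is done, so the ideal-gas temperature stays constant.
Entropy is a state function; using a reversible isothermal path, ΔS_gas = nR ln(V₂/V₁) = 5.4 × 8.314 × ln(30.5/8.82) = 55.7 J/K.

ΔS_gas = 55.7 J/K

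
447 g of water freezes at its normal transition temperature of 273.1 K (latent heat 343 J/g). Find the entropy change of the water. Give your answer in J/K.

Heat released by the substance: Q = −mL = −447 × 343 = −153321 J.
At constant T, ΔS = Q_rev/T = −153321 / 273.1 = -561 J/K.

ΔS = -561 J/K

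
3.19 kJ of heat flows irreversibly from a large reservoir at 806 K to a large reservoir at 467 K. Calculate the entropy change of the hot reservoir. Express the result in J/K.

The hot reservoir loses heat Q, so ΔS_hot = −Q/T_H = −3190/806 = -3.96 J/K.

ΔS_hot = -3.96 J/K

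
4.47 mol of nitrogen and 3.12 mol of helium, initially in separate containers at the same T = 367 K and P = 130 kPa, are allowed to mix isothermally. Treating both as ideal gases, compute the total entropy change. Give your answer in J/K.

Mole fractions: x_A = 4.47/7.59 = 0.589, x_B = 0.411.
ΔS_mix = −R(n_A ln x_A + n_B ln x_B) = −8.314 × (4.47 ln 0.589 + 3.12 ln 0.411) = 42.7 J/K.

ΔS_mix = 42.7 J/K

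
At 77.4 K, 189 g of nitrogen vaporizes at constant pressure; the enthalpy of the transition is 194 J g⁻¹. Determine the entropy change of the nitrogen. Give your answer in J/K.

Heat absorbed by the substance: Q = mL = 189 × 194 = 36666 J.
At constant T, ΔS = Q_rev/T = 36666 / 77.4 = 474 J/K.

ΔS = 474 J/K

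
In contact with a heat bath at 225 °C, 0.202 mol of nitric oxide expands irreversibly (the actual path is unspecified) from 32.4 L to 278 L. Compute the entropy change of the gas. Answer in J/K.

Entropy is a state function, so ΔS_gas depends only on the end states.
For an isothermal ideal gas ΔS_gas = nR ln(V₂/V₁) = 0.202 × 8.314 × ln(278/32.4) = 3.61 J/K.

ΔS_gas = 3.61 J/K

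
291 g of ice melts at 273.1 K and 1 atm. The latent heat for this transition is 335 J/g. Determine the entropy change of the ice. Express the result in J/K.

ΔS = 357 J/K

Heat absorbed by the substance: Q = mL = 291 × 335 = 97485 J.
At constant T, ΔS = Q_rev/T = 97485 / 273.1 = 357 J/K.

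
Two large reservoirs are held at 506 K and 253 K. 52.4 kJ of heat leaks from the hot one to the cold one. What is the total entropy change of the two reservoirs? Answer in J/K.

ΔS_total = 104 J/K

ΔS_hot = −Q/T_H = −52400/506 = -103.6 J/K and ΔS_cold = +Q/T_C = 52400/253 = 207.1 J/K.
ΔS_total = -103.6 + 207.1 = 104 J/K, positive as the second law requires.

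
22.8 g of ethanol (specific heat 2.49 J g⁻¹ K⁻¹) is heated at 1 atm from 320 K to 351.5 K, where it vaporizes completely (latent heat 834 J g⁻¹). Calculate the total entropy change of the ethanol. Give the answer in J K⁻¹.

ΔS = 59.4 J/K

Warming step: ΔS₁ = m c ln(T_tr/T_i) = 22.8 × 2.49 × ln(351.5/320) = 5.33 J/K.
Phase change: ΔS₂ = +mL/T_tr = 22.8 × 834 / 351.5 = 54.1 J/K.
ΔS_total = (5.33) + (54.1) = 59.4 J/K.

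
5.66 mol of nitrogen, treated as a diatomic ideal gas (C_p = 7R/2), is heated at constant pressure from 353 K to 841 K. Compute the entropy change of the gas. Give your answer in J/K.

ΔS = 143 J/K

At constant pressure, ΔS = nC_p ln(T₂/T₁) with C_p = 7R/2 = 29.1 J mol⁻¹ K⁻¹.
ΔS = 5.66 × 29.1 × ln(841/353) = 143 J/K.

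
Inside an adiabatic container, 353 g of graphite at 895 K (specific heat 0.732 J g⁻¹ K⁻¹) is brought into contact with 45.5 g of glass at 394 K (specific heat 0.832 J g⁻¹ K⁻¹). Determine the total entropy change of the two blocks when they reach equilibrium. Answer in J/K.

Energy balance: T_f = (m₁c₁T₁ + m₂c₂T₂)/(m₁c₁ + m₂c₂) = 830.98 K.
ΔS₁ = m₁c₁ ln(T_f/T₁) = 258.396 × ln(830.98/895) = -19.18 J/K.
ΔS₂ = m₂c₂ ln(T_f/T₂) = 37.856 × ln(830.98/394) = 28.25 J/K.
ΔS_total = -19.18 + 28.25 = 9.07 J/K.

ΔS_total = 9.07 J/K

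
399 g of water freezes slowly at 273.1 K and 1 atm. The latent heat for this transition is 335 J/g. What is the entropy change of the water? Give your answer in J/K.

ΔS = -489 J/K

Heat released by the substance: Q = −mL = −399 × 335 = −133665 J.
At constant T, ΔS = Q_rev/T = −133665 / 273.1 = -489 J/K.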